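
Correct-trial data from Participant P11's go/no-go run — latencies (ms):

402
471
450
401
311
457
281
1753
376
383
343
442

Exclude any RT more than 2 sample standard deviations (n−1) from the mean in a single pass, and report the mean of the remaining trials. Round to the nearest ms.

n = 12, ΣRT = 6070, M = 505.833
Σ(x−M)² = 1734955.67; s = √(1734955.67/11) = 397.144
Cutoffs: 505.833 ± 2·397.144 → [-288.5, 1300.1]
Outside: 1753 → excluded.
Retained (n=11): Σ = 4317, mean = 4317/11 = 392.455

392 ms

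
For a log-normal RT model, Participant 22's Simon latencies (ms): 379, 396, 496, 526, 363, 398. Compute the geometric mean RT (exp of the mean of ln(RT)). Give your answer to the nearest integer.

ln(RT): 5.9375, 5.9814, 6.2066, 6.2653, 5.8944, 5.9865
Mean ln(RT) = 36.2717/6 = 6.04528
Geometric mean = exp(6.04528) = 422.12 ms

422 ms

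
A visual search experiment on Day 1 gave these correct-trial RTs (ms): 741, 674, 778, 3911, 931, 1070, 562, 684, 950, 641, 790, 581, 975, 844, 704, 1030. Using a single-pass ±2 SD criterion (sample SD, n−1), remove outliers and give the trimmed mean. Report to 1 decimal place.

797.0 ms

n = 16, ΣRT = 15866, M = 991.625
Σ(x−M)² = 9461319.75; s = √(9461319.75/15) = 794.201
Cutoffs: 991.625 ± 2·794.201 → [-596.8, 2580.0]
Outside: 3911 → excluded.
Retained (n=15): Σ = 11955, mean = 11955/15 = 797.000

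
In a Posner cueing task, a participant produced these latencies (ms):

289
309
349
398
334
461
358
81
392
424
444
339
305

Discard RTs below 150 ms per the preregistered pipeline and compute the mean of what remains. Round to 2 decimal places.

366.83 ms

Excluded: 81
Retained (n=12): Σ = 4402
Mean = 4402/12 = 366.8333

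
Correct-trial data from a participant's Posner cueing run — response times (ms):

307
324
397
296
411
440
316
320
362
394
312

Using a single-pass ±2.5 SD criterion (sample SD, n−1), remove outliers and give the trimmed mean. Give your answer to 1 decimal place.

n = 11, ΣRT = 3879, M = 352.636
Σ(x−M)² = 24974.55; s = √(24974.55/10) = 49.975
Cutoffs: 352.636 ± 2.5·49.975 → [227.7, 477.6]
No RTs fall outside the cutoffs; all 11 retained. Mean = 3879/11 = 352.636

352.6 ms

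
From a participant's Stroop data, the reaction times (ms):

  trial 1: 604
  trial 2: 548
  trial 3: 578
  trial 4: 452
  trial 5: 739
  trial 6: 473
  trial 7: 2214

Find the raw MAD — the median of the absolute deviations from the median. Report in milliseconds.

Sorted: 452, 473, 548, 578, 604, 739, 2214 → median = 578
|x − 578|: 26, 30, 0, 126, 161, 105, 1636
Sorted deviations: 0, 26, 30, 105, 126, 161, 1636 → MAD = 105

105 ms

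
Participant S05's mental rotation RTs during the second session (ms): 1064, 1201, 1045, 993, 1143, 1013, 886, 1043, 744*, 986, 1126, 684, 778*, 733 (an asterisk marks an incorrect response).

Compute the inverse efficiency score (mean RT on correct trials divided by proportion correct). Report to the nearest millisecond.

1159 ms

Correct trials (n=12): 1064, 1201, 1045, 993, 1143, 1013, 886, 1043, 986, 1126, 684, 733
Mean correct RT = 11917/12 = 993.0833 ms
Proportion correct = 12/14
IES = 993.0833 / (12/14) = 1158.597 ms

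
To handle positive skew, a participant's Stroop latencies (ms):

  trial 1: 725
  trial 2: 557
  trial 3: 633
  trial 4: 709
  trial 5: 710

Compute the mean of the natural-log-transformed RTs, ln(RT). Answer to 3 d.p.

6.498

ln(RT): 6.5862, 6.3226, 6.4505, 6.5639, 6.5653
Σ ln(RT) = 32.4883
Mean = 32.4883/5 = 6.49767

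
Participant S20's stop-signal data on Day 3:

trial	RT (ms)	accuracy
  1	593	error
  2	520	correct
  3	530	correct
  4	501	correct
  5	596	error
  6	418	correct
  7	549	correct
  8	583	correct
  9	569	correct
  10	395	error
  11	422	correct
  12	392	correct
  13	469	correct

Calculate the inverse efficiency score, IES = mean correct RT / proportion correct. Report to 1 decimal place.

643.9 ms

Correct trials (n=10): 520, 530, 501, 418, 549, 583, 569, 422, 392, 469
Mean correct RT = 4953/10 = 495.3000 ms
Proportion correct = 10/13
IES = 495.3000 / (10/13) = 643.890 ms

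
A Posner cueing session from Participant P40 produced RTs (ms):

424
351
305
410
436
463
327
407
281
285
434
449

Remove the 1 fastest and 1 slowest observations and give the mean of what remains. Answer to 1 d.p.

382.8 ms

Sorted: 281, 285, 305, 327, 351, 407, 410, 424, 434, 436, 449, 463
Drop lowest 1 (281) and highest 1 (463)
Remaining (n=10): Σ = 3828, mean = 3828/10 = 382.800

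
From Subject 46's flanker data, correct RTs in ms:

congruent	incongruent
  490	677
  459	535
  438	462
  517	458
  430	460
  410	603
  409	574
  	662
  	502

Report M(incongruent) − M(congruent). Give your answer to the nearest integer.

M(congruent) = 3153/7 = 450.429
M(incongruent) = 4933/9 = 548.111
Difference = 548.111 − 450.429 = 97.683 ms

98 ms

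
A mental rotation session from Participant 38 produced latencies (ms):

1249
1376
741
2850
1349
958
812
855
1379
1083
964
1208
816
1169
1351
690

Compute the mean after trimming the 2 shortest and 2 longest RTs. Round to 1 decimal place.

1099.2 ms

Sorted: 690, 741, 812, 816, 855, 958, 964, 1083, 1169, 1208, 1249, 1349, 1351, 1376, 1379, 2850
Drop lowest 2 (690, 741) and highest 2 (1379, 2850)
Remaining (n=12): Σ = 13190, mean = 13190/12 = 1099.167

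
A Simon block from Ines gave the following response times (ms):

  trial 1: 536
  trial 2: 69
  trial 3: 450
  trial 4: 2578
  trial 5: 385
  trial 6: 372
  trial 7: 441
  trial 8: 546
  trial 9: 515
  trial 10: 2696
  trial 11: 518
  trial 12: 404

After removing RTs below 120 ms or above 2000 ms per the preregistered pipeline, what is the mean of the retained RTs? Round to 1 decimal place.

Excluded: 69, 2578, 2696
Retained (n=9): Σ = 4167
Mean = 4167/9 = 463.0000

463.0 ms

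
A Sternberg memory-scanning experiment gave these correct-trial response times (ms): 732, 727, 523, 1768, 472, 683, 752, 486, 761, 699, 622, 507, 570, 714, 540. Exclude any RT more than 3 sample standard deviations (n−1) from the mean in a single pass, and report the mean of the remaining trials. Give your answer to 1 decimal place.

n = 15, ΣRT = 10556, M = 703.733
Σ(x−M)² = 1364020.93; s = √(1364020.93/14) = 312.138
Cutoffs: 703.733 ± 3·312.138 → [-232.7, 1640.1]
Outside: 1768 → excluded.
Retained (n=14): Σ = 8788, mean = 8788/14 = 627.714

627.7 ms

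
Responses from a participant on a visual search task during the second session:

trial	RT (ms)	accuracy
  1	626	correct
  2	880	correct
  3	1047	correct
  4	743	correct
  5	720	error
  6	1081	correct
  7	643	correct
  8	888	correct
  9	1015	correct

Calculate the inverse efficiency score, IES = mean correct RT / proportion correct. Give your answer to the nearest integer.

974 ms

Correct trials (n=8): 626, 880, 1047, 743, 1081, 643, 888, 1015
Mean correct RT = 6923/8 = 865.3750 ms
Proportion correct = 8/9
IES = 865.3750 / (8/9) = 973.547 ms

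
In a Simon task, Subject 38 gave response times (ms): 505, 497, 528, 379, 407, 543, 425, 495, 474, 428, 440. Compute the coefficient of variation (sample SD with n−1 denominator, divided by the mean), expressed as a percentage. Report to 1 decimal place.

11.4%

n = 11, Σ = 5121, M = 465.5455
Σ(x−M)² = 28008.727; s = √(28008.727/10) = 52.9233
CV = 52.9233 / 465.5455 = 0.11368 = 11.368%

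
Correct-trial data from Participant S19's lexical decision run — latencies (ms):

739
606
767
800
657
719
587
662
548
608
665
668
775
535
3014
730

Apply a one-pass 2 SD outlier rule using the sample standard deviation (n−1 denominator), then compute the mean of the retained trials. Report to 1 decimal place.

n = 16, ΣRT = 13080, M = 817.500
Σ(x−M)² = 5242532.00; s = √(5242532.00/15) = 591.187
Cutoffs: 817.500 ± 2·591.187 → [-364.9, 1999.9]
Outside: 3014 → excluded.
Retained (n=15): Σ = 10066, mean = 10066/15 = 671.067

671.1 ms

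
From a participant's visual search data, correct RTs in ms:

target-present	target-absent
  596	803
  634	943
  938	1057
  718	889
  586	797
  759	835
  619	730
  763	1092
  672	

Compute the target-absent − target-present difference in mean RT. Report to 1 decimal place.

194.9 ms

M(target-present) = 6285/9 = 698.333
M(target-absent) = 7146/8 = 893.250
Difference = 893.250 − 698.333 = 194.917 ms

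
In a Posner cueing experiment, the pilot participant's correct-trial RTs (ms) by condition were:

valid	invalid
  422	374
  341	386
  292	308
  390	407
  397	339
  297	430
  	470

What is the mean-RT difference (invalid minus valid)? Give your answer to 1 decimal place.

M(valid) = 2139/6 = 356.500
M(invalid) = 2714/7 = 387.714
Difference = 387.714 − 356.500 = 31.214 ms

31.2 ms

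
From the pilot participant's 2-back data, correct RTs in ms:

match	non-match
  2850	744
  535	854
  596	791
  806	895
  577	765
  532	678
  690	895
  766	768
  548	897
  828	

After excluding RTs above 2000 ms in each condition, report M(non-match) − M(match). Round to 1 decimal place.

match: exclude 2850
M(match) = 5878/9 = 653.111
M(non-match) = 7287/9 = 809.667
Difference = 809.667 − 653.111 = 156.556 ms

156.6 ms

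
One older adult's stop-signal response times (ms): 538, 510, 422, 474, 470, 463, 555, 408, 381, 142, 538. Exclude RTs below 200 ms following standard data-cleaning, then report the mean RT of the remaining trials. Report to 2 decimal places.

Excluded: 142
Retained (n=10): Σ = 4759
Mean = 4759/10 = 475.9000

475.90 ms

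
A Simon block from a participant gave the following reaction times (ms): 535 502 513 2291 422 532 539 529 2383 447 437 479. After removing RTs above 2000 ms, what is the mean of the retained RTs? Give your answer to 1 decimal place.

Excluded: 2291, 2383
Retained (n=10): Σ = 4935
Mean = 4935/10 = 493.5000

493.5 ms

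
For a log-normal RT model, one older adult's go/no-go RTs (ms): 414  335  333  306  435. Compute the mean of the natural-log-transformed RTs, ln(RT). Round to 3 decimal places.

5.889

ln(RT): 6.0259, 5.8141, 5.8081, 5.7236, 6.0753
Σ ln(RT) = 29.4471
Mean = 29.4471/5 = 5.88941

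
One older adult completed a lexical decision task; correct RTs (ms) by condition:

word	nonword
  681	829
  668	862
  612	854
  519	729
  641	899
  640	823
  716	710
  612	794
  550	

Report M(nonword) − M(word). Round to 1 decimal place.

185.9 ms

M(word) = 5639/9 = 626.556
M(nonword) = 6500/8 = 812.500
Difference = 812.500 − 626.556 = 185.944 ms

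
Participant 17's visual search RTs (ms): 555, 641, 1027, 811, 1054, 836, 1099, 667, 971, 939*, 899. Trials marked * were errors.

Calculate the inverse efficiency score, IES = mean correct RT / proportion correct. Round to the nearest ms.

942 ms

Correct trials (n=10): 555, 641, 1027, 811, 1054, 836, 1099, 667, 971, 899
Mean correct RT = 8560/10 = 856.0000 ms
Proportion correct = 10/11
IES = 856.0000 / (10/11) = 941.600 ms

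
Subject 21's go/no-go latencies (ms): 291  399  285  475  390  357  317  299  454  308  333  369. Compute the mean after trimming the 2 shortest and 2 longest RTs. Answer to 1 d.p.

Sorted: 285, 291, 299, 308, 317, 333, 357, 369, 390, 399, 454, 475
Drop lowest 2 (285, 291) and highest 2 (454, 475)
Remaining (n=8): Σ = 2772, mean = 2772/8 = 346.500

346.5 ms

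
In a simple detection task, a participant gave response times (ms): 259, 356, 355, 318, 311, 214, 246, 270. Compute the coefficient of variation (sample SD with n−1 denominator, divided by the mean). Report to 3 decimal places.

n = 8, Σ = 2329, M = 291.1250
Σ(x−M)² = 18868.875; s = √(18868.875/7) = 51.9187
CV = 51.9187 / 291.1250 = 0.17834

0.178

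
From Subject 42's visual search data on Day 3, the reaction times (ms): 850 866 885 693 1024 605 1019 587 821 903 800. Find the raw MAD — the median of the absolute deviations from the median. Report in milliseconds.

53 ms

Sorted: 587, 605, 693, 800, 821, 850, 866, 885, 903, 1019, 1024 → median = 850
|x − 850|: 0, 16, 35, 157, 174, 245, 169, 263, 29, 53, 50
Sorted deviations: 0, 16, 29, 35, 50, 53, 157, 169, 174, 245, 263 → MAD = 53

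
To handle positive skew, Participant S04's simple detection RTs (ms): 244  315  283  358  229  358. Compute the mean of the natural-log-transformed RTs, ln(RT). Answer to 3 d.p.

5.682

ln(RT): 5.4972, 5.7526, 5.6454, 5.8805, 5.4337, 5.8805
Σ ln(RT) = 34.0900
Mean = 34.0900/6 = 5.68166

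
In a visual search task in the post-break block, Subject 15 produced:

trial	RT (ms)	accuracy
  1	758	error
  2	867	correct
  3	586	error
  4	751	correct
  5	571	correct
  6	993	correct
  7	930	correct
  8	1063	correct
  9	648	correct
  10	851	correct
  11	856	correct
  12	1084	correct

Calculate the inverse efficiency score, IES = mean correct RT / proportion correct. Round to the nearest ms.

1034 ms

Correct trials (n=10): 867, 751, 571, 993, 930, 1063, 648, 851, 856, 1084
Mean correct RT = 8614/10 = 861.4000 ms
Proportion correct = 10/12
IES = 861.4000 / (10/12) = 1033.680 ms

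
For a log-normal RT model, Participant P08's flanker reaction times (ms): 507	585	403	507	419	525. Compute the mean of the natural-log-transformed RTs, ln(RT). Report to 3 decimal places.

ln(RT): 6.2285, 6.3716, 5.9989, 6.2285, 6.0379, 6.2634
Σ ln(RT) = 37.1288
Mean = 37.1288/6 = 6.18814

6.188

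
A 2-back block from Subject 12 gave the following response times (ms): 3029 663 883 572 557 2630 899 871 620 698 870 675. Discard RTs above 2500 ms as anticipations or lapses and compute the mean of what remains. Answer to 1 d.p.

Excluded: 2630, 3029
Retained (n=10): Σ = 7308
Mean = 7308/10 = 730.8000

730.8 ms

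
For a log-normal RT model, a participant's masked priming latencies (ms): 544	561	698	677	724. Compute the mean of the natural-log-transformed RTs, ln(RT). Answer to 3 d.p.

ln(RT): 6.2989, 6.3297, 6.5482, 6.5177, 6.5848
Σ ln(RT) = 32.2794
Mean = 32.2794/5 = 6.45587

6.456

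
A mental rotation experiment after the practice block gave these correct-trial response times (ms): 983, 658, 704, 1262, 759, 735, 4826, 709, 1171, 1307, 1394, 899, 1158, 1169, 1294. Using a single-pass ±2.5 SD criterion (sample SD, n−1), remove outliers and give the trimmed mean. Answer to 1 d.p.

n = 15, ΣRT = 19028, M = 1268.533
Σ(x−M)² = 14472011.73; s = √(14472011.73/14) = 1016.718
Cutoffs: 1268.533 ± 2.5·1016.718 → [-1273.3, 3810.3]
Outside: 4826 → excluded.
Retained (n=14): Σ = 14202, mean = 14202/14 = 1014.429

1014.4 ms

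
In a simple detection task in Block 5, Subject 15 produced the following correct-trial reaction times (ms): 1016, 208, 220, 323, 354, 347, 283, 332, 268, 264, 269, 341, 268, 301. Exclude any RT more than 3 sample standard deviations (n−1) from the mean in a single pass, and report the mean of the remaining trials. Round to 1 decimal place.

290.6 ms

n = 14, ΣRT = 4794, M = 342.429
Σ(x−M)² = 515271.43; s = √(515271.43/13) = 199.089
Cutoffs: 342.429 ± 3·199.089 → [-254.8, 939.7]
Outside: 1016 → excluded.
Retained (n=13): Σ = 3778, mean = 3778/13 = 290.615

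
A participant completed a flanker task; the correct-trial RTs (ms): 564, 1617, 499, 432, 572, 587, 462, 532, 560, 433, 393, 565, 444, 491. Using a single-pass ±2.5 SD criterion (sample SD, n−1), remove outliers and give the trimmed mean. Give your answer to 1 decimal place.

n = 14, ΣRT = 8151, M = 582.214
Σ(x−M)² = 1203982.36; s = √(1203982.36/13) = 304.326
Cutoffs: 582.214 ± 2.5·304.326 → [-178.6, 1343.0]
Outside: 1617 → excluded.
Retained (n=13): Σ = 6534, mean = 6534/13 = 502.615

502.6 ms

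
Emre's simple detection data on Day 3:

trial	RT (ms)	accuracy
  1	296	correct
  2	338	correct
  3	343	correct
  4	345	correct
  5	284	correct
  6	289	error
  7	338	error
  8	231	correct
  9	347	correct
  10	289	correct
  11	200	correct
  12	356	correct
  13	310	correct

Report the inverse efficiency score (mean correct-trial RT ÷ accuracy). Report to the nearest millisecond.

359 ms

Correct trials (n=11): 296, 338, 343, 345, 284, 231, 347, 289, 200, 356, 310
Mean correct RT = 3339/11 = 303.5455 ms
Proportion correct = 11/13
IES = 303.5455 / (11/13) = 358.736 ms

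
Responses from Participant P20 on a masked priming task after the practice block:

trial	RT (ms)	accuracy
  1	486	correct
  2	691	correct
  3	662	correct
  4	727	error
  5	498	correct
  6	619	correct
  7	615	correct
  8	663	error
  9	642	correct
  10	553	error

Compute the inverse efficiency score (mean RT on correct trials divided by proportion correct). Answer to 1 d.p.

859.8 ms

Correct trials (n=7): 486, 691, 662, 498, 619, 615, 642
Mean correct RT = 4213/7 = 601.8571 ms
Proportion correct = 7/10
IES = 601.8571 / (7/10) = 859.796 ms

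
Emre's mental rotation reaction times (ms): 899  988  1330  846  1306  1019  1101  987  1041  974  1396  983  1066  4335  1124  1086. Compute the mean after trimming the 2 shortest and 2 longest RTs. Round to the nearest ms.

Sorted: 846, 899, 974, 983, 987, 988, 1019, 1041, 1066, 1086, 1101, 1124, 1306, 1330, 1396, 4335
Drop lowest 2 (846, 899) and highest 2 (1396, 4335)
Remaining (n=12): Σ = 13005, mean = 13005/12 = 1083.750

1084 ms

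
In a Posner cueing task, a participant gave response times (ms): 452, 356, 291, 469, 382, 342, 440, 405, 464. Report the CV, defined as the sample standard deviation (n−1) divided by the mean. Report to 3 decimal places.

n = 9, Σ = 3601, M = 400.1111
Σ(x−M)² = 30690.889; s = √(30690.889/8) = 61.9384
CV = 61.9384 / 400.1111 = 0.15480

0.155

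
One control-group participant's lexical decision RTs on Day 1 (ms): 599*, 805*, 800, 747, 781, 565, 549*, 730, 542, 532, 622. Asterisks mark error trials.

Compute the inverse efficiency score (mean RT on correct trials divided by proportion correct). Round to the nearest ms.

914 ms

Correct trials (n=8): 800, 747, 781, 565, 730, 542, 532, 622
Mean correct RT = 5319/8 = 664.8750 ms
Proportion correct = 8/11
IES = 664.8750 / (8/11) = 914.203 ms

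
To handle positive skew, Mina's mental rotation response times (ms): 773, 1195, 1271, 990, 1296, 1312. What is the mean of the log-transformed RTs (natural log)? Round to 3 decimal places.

7.021

ln(RT): 6.6503, 7.0859, 7.1476, 6.8977, 7.1670, 7.1793
Σ ln(RT) = 42.1278
Mean = 42.1278/6 = 7.02130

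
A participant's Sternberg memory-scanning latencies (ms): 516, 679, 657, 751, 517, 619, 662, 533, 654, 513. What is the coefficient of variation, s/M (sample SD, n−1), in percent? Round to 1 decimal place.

n = 10, Σ = 6101, M = 610.1000
Σ(x−M)² = 64394.900; s = √(64394.900/9) = 84.5872
CV = 84.5872 / 610.1000 = 0.13864 = 13.864%

13.9%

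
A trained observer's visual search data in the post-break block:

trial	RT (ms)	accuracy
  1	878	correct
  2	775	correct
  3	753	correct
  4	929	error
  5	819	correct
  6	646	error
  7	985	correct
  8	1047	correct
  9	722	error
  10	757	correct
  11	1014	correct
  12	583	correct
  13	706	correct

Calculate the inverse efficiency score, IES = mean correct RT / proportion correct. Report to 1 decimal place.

Correct trials (n=10): 878, 775, 753, 819, 985, 1047, 757, 1014, 583, 706
Mean correct RT = 8317/10 = 831.7000 ms
Proportion correct = 10/13
IES = 831.7000 / (10/13) = 1081.210 ms

1081.2 ms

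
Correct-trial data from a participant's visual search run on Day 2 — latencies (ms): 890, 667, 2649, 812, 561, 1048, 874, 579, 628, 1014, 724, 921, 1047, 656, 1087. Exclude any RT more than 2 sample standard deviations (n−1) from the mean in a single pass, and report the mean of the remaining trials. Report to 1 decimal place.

n = 15, ΣRT = 14157, M = 943.800
Σ(x−M)² = 3567410.40; s = √(3567410.40/14) = 504.792
Cutoffs: 943.800 ± 2·504.792 → [-65.8, 1953.4]
Outside: 2649 → excluded.
Retained (n=14): Σ = 11508, mean = 11508/14 = 822.000

822.0 ms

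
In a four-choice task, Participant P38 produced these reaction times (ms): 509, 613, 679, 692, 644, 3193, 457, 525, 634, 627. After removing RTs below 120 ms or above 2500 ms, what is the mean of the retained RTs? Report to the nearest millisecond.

598 ms

Excluded: 3193
Retained (n=9): Σ = 5380
Mean = 5380/9 = 597.7778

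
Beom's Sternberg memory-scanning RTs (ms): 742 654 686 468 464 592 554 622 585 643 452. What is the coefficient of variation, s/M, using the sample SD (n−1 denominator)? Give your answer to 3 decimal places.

n = 11, Σ = 6462, M = 587.4545
Σ(x−M)² = 91306.727; s = √(91306.727/10) = 95.5546
CV = 95.5546 / 587.4545 = 0.16266

0.163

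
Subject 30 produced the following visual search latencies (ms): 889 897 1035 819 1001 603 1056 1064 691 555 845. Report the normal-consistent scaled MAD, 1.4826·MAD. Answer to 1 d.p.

Sorted: 555, 603, 691, 819, 845, 889, 897, 1001, 1035, 1056, 1064 → median = 889
|x − 889| sorted: 0, 8, 44, 70, 112, 146, 167, 175, 198, 286, 334 → MAD = 146
Robust SD ≈ 1.4826 × 146 = 216.460

216.5 ms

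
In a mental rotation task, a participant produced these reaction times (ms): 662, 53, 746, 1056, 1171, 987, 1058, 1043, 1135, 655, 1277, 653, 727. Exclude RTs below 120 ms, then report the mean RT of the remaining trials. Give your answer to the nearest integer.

931 ms

Excluded: 53
Retained (n=12): Σ = 11170
Mean = 11170/12 = 930.8333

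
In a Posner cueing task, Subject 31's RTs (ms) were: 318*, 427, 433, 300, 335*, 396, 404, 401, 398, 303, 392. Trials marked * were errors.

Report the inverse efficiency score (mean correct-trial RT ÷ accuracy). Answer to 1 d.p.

469.1 ms

Correct trials (n=9): 427, 433, 300, 396, 404, 401, 398, 303, 392
Mean correct RT = 3454/9 = 383.7778 ms
Proportion correct = 9/11
IES = 383.7778 / (9/11) = 469.062 ms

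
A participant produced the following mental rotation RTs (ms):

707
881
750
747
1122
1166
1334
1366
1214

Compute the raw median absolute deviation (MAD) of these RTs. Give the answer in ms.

Sorted: 707, 747, 750, 881, 1122, 1166, 1214, 1334, 1366 → median = 1122
|x − 1122|: 415, 241, 372, 375, 0, 44, 212, 244, 92
Sorted deviations: 0, 44, 92, 212, 241, 244, 372, 375, 415 → MAD = 241

241 ms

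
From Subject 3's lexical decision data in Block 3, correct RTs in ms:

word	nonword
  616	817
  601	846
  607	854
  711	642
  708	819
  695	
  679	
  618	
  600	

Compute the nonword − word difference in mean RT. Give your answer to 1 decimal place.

M(word) = 5835/9 = 648.333
M(nonword) = 3978/5 = 795.600
Difference = 795.600 − 648.333 = 147.267 ms

147.3 ms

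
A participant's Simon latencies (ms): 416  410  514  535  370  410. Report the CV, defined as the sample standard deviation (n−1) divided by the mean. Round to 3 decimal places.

0.149

n = 6, Σ = 2655, M = 442.5000
Σ(x−M)² = 21739.500; s = √(21739.500/5) = 65.9386
CV = 65.9386 / 442.5000 = 0.14901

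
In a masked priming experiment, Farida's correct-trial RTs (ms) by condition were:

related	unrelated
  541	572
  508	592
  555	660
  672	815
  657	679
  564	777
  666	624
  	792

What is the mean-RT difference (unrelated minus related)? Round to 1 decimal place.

M(related) = 4163/7 = 594.714
M(unrelated) = 5511/8 = 688.875
Difference = 688.875 − 594.714 = 94.161 ms

94.2 ms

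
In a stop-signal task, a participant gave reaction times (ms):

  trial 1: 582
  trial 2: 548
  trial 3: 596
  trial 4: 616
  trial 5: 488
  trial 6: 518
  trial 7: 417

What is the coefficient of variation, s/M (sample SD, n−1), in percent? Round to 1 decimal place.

12.9%

n = 7, Σ = 3765, M = 537.8571
Σ(x−M)² = 29024.857; s = √(29024.857/6) = 69.5520
CV = 69.5520 / 537.8571 = 0.12931 = 12.931%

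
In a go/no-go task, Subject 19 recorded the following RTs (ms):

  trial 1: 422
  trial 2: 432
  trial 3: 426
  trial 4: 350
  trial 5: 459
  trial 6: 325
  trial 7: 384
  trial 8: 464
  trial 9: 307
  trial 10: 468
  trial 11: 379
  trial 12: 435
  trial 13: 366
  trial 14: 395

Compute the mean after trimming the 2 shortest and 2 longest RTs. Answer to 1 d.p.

Sorted: 307, 325, 350, 366, 379, 384, 395, 422, 426, 432, 435, 459, 464, 468
Drop lowest 2 (307, 325) and highest 2 (464, 468)
Remaining (n=10): Σ = 4048, mean = 4048/10 = 404.800

404.8 ms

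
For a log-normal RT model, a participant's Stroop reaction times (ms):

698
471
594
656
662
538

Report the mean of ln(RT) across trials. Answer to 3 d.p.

6.393

ln(RT): 6.5482, 6.1549, 6.3869, 6.4862, 6.4953, 6.2879
Σ ln(RT) = 38.3592
Mean = 38.3592/6 = 6.39321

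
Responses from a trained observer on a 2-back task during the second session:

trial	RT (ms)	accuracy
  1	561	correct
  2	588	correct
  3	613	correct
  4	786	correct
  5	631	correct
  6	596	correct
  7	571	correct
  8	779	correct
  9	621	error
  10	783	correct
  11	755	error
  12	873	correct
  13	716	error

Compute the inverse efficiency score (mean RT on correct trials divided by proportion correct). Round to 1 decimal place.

881.5 ms

Correct trials (n=10): 561, 588, 613, 786, 631, 596, 571, 779, 783, 873
Mean correct RT = 6781/10 = 678.1000 ms
Proportion correct = 10/13
IES = 678.1000 / (10/13) = 881.530 ms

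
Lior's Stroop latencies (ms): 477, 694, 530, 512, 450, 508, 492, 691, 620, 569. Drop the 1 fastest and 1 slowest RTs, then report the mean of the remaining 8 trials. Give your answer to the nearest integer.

550 ms

Sorted: 450, 477, 492, 508, 512, 530, 569, 620, 691, 694
Drop lowest 1 (450) and highest 1 (694)
Remaining (n=8): Σ = 4399, mean = 4399/8 = 549.875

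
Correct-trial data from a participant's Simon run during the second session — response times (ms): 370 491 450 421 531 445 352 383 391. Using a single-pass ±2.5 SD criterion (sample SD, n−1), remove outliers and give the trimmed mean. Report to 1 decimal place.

n = 9, ΣRT = 3834, M = 426.000
Σ(x−M)² = 27898.00; s = √(27898.00/8) = 59.053
Cutoffs: 426.000 ± 2.5·59.053 → [278.4, 573.6]
No RTs fall outside the cutoffs; all 9 retained. Mean = 3834/9 = 426.000

426.0 ms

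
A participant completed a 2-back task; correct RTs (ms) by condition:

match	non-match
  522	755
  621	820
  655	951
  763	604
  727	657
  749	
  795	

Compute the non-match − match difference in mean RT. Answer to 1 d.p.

M(match) = 4832/7 = 690.286
M(non-match) = 3787/5 = 757.400
Difference = 757.400 − 690.286 = 67.114 ms

67.1 ms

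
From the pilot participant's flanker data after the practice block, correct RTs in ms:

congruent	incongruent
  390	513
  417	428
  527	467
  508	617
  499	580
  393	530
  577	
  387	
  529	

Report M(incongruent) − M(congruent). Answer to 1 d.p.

M(congruent) = 4227/9 = 469.667
M(incongruent) = 3135/6 = 522.500
Difference = 522.500 − 469.667 = 52.833 ms

52.8 ms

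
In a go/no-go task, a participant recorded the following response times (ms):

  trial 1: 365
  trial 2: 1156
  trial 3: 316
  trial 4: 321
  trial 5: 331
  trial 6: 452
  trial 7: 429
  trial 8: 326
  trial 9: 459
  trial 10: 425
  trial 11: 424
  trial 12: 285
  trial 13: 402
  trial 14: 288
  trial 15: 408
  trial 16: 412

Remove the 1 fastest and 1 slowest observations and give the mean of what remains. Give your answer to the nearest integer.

Sorted: 285, 288, 316, 321, 326, 331, 365, 402, 408, 412, 424, 425, 429, 452, 459, 1156
Drop lowest 1 (285) and highest 1 (1156)
Remaining (n=14): Σ = 5358, mean = 5358/14 = 382.714

383 ms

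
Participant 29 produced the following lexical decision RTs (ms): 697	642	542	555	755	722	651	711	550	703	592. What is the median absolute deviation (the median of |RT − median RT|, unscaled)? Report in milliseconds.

60 ms

Sorted: 542, 550, 555, 592, 642, 651, 697, 703, 711, 722, 755 → median = 651
|x − 651|: 46, 9, 109, 96, 104, 71, 0, 60, 101, 52, 59
Sorted deviations: 0, 9, 46, 52, 59, 60, 71, 96, 101, 104, 109 → MAD = 60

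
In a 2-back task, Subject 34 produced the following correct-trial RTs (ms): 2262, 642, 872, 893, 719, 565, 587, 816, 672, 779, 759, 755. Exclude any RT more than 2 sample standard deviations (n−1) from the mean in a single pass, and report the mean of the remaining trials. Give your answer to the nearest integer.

733 ms

n = 12, ΣRT = 10321, M = 860.083
Σ(x−M)² = 2260862.92; s = √(2260862.92/11) = 453.357
Cutoffs: 860.083 ± 2·453.357 → [-46.6, 1766.8]
Outside: 2262 → excluded.
Retained (n=11): Σ = 8059, mean = 8059/11 = 732.636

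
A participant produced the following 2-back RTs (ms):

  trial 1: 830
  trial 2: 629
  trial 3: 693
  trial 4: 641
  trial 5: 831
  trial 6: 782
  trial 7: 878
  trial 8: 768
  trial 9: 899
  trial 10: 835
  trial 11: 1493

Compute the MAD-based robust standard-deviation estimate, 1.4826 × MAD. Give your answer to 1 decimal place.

Sorted: 629, 641, 693, 768, 782, 830, 831, 835, 878, 899, 1493 → median = 830
|x − 830| sorted: 0, 1, 5, 48, 48, 62, 69, 137, 189, 201, 663 → MAD = 62
Robust SD ≈ 1.4826 × 62 = 91.921

91.9 ms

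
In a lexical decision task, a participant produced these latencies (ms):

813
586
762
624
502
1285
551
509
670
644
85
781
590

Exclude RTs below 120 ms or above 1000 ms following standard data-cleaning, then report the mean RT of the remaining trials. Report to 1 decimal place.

639.3 ms

Excluded: 85, 1285
Retained (n=11): Σ = 7032
Mean = 7032/11 = 639.2727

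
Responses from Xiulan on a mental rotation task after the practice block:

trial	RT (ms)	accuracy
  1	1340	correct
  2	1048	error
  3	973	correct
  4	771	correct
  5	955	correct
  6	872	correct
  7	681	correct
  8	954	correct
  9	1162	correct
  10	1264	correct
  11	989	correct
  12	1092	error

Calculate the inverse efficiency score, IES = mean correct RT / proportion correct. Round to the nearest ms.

Correct trials (n=10): 1340, 973, 771, 955, 872, 681, 954, 1162, 1264, 989
Mean correct RT = 9961/10 = 996.1000 ms
Proportion correct = 10/12
IES = 996.1000 / (10/12) = 1195.320 ms

1195 ms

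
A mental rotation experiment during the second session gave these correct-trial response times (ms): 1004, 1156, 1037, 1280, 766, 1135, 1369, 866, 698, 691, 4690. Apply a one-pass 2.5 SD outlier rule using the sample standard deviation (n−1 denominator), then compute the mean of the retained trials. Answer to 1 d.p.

1000.2 ms

n = 11, ΣRT = 14692, M = 1335.636
Σ(x−M)² = 12894834.55; s = √(12894834.55/10) = 1135.554
Cutoffs: 1335.636 ± 2.5·1135.554 → [-1503.2, 4174.5]
Outside: 4690 → excluded.
Retained (n=10): Σ = 10002, mean = 10002/10 = 1000.200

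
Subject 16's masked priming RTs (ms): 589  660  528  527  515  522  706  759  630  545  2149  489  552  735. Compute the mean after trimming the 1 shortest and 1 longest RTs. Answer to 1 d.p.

Sorted: 489, 515, 522, 527, 528, 545, 552, 589, 630, 660, 706, 735, 759, 2149
Drop lowest 1 (489) and highest 1 (2149)
Remaining (n=12): Σ = 7268, mean = 7268/12 = 605.667

605.7 ms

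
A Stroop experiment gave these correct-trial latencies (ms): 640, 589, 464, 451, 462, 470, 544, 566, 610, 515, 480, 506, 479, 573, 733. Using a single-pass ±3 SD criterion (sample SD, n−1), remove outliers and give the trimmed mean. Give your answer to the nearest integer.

539 ms

n = 15, ΣRT = 8082, M = 538.800
Σ(x−M)² = 90092.40; s = √(90092.40/14) = 80.220
Cutoffs: 538.800 ± 3·80.220 → [298.1, 779.5]
No RTs fall outside the cutoffs; all 15 retained. Mean = 8082/15 = 538.800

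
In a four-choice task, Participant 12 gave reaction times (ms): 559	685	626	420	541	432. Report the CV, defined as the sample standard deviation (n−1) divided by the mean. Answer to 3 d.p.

n = 6, Σ = 3263, M = 543.8333
Σ(x−M)² = 54758.833; s = √(54758.833/5) = 104.6507
CV = 104.6507 / 543.8333 = 0.19243

0.192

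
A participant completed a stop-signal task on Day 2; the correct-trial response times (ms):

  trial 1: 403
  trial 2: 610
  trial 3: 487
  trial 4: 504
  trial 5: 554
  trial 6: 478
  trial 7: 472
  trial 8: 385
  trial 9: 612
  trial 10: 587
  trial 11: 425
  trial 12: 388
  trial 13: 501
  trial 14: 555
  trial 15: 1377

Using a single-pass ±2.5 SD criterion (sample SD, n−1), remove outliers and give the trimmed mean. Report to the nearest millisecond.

n = 15, ΣRT = 8338, M = 555.867
Σ(x−M)² = 802723.73; s = √(802723.73/14) = 239.452
Cutoffs: 555.867 ± 2.5·239.452 → [-42.8, 1154.5]
Outside: 1377 → excluded.
Retained (n=14): Σ = 6961, mean = 6961/14 = 497.214

497 ms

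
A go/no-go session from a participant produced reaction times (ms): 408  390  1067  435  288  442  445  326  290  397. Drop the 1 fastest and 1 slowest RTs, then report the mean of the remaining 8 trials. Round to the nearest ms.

392 ms

Sorted: 288, 290, 326, 390, 397, 408, 435, 442, 445, 1067
Drop lowest 1 (288) and highest 1 (1067)
Remaining (n=8): Σ = 3133, mean = 3133/8 = 391.625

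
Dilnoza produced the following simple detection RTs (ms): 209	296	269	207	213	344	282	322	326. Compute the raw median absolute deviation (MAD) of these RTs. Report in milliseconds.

44 ms

Sorted: 207, 209, 213, 269, 282, 296, 322, 326, 344 → median = 282
|x − 282|: 73, 14, 13, 75, 69, 62, 0, 40, 44
Sorted deviations: 0, 13, 14, 40, 44, 62, 69, 73, 75 → MAD = 44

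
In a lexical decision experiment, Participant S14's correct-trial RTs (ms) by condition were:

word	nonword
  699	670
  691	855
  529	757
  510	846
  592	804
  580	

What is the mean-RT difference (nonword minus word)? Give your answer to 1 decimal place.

186.2 ms

M(word) = 3601/6 = 600.167
M(nonword) = 3932/5 = 786.400
Difference = 786.400 − 600.167 = 186.233 ms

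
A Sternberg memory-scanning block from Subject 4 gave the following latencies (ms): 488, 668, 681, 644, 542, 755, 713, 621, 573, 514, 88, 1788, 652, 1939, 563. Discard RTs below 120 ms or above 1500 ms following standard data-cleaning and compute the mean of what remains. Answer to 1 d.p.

617.8 ms

Excluded: 88, 1788, 1939
Retained (n=12): Σ = 7414
Mean = 7414/12 = 617.8333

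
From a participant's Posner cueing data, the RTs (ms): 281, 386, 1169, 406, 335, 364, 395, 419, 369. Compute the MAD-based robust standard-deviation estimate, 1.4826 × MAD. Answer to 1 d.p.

Sorted: 281, 335, 364, 369, 386, 395, 406, 419, 1169 → median = 386
|x − 386| sorted: 0, 9, 17, 20, 22, 33, 51, 105, 783 → MAD = 22
Robust SD ≈ 1.4826 × 22 = 32.617

32.6 ms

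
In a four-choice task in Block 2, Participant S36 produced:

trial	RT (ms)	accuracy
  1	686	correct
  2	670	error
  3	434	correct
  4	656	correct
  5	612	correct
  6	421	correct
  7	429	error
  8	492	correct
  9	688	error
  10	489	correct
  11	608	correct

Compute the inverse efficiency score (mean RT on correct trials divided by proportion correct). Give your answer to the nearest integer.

756 ms

Correct trials (n=8): 686, 434, 656, 612, 421, 492, 489, 608
Mean correct RT = 4398/8 = 549.7500 ms
Proportion correct = 8/11
IES = 549.7500 / (8/11) = 755.906 ms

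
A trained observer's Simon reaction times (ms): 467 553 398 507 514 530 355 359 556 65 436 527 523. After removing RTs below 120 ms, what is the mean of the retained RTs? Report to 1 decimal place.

477.1 ms

Excluded: 65
Retained (n=12): Σ = 5725
Mean = 5725/12 = 477.0833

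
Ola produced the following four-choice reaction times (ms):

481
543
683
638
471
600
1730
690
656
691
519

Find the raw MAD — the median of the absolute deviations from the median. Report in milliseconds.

Sorted: 471, 481, 519, 543, 600, 638, 656, 683, 690, 691, 1730 → median = 638
|x − 638|: 157, 95, 45, 0, 167, 38, 1092, 52, 18, 53, 119
Sorted deviations: 0, 18, 38, 45, 52, 53, 95, 119, 157, 167, 1092 → MAD = 53

53 ms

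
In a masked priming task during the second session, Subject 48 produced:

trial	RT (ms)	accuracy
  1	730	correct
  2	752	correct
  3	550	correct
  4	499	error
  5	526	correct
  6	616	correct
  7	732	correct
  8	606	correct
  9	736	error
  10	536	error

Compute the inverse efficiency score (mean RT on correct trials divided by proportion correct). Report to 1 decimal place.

920.8 ms

Correct trials (n=7): 730, 752, 550, 526, 616, 732, 606
Mean correct RT = 4512/7 = 644.5714 ms
Proportion correct = 7/10
IES = 644.5714 / (7/10) = 920.816 ms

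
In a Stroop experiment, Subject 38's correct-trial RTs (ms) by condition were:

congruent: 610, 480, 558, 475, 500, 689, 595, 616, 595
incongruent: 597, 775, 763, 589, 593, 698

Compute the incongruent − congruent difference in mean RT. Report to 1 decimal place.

100.5 ms

M(congruent) = 5118/9 = 568.667
M(incongruent) = 4015/6 = 669.167
Difference = 669.167 − 568.667 = 100.500 ms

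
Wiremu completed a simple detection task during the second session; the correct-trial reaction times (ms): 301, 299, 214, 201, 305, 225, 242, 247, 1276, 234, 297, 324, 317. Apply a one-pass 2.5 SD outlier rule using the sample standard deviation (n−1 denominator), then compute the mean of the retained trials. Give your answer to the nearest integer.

267 ms

n = 13, ΣRT = 4482, M = 344.769
Σ(x−M)² = 960772.31; s = √(960772.31/12) = 282.956
Cutoffs: 344.769 ± 2.5·282.956 → [-362.6, 1052.2]
Outside: 1276 → excluded.
Retained (n=12): Σ = 3206, mean = 3206/12 = 267.167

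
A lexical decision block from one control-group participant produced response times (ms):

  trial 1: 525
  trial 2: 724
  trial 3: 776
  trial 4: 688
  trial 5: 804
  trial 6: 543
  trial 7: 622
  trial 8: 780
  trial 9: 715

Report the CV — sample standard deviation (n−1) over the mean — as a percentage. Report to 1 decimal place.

n = 9, Σ = 6177, M = 686.3333
Σ(x−M)² = 83614.000; s = √(83614.000/8) = 102.2338
CV = 102.2338 / 686.3333 = 0.14896 = 14.896%

14.9%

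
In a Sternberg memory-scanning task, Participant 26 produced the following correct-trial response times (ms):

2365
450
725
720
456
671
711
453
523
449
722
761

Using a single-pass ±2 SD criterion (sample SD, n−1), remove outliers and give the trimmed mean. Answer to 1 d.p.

n = 12, ΣRT = 9006, M = 750.500
Σ(x−M)² = 3025189.00; s = √(3025189.00/11) = 524.421
Cutoffs: 750.500 ± 2·524.421 → [-298.3, 1799.3]
Outside: 2365 → excluded.
Retained (n=11): Σ = 6641, mean = 6641/11 = 603.727

603.7 ms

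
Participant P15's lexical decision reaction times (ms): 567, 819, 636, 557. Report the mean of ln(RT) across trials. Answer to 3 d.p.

ln(RT): 6.3404, 6.7081, 6.4552, 6.3226
Σ ln(RT) = 25.8262
Mean = 25.8262/4 = 6.45655

6.457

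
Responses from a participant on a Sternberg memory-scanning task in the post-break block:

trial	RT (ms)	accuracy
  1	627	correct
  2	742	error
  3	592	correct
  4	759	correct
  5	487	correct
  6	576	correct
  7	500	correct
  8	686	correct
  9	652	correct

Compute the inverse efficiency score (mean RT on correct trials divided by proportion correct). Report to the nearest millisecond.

Correct trials (n=8): 627, 592, 759, 487, 576, 500, 686, 652
Mean correct RT = 4879/8 = 609.8750 ms
Proportion correct = 8/9
IES = 609.8750 / (8/9) = 686.109 ms

686 ms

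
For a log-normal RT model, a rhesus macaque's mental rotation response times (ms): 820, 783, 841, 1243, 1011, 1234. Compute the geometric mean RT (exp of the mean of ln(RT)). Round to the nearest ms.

971 ms

ln(RT): 6.7093, 6.6631, 6.7346, 7.1253, 6.9187, 7.1180
Mean ln(RT) = 41.2690/6 = 6.87817
Geometric mean = exp(6.87817) = 970.85 ms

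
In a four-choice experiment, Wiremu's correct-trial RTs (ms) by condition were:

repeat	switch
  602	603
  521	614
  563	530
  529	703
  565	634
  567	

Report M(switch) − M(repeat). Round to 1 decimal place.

59.0 ms

M(repeat) = 3347/6 = 557.833
M(switch) = 3084/5 = 616.800
Difference = 616.800 − 557.833 = 58.967 ms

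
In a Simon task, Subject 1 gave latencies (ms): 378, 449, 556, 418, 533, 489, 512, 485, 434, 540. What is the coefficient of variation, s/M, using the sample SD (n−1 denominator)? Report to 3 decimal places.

n = 10, Σ = 4794, M = 479.4000
Σ(x−M)² = 30636.400; s = √(30636.400/9) = 58.3442
CV = 58.3442 / 479.4000 = 0.12170

0.122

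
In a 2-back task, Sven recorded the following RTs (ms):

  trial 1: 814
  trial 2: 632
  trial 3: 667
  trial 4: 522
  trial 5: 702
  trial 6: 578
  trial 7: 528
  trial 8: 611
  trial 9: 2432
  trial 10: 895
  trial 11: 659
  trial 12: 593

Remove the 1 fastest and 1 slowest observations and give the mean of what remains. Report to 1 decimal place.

667.9 ms

Sorted: 522, 528, 578, 593, 611, 632, 659, 667, 702, 814, 895, 2432
Drop lowest 1 (522) and highest 1 (2432)
Remaining (n=10): Σ = 6679, mean = 6679/10 = 667.900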